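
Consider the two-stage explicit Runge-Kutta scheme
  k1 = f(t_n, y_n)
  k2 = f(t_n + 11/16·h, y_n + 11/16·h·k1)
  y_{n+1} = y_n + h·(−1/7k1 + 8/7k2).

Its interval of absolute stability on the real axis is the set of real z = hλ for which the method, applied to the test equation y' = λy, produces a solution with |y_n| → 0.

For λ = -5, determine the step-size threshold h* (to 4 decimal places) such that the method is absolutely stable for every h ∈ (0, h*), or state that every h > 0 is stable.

(-1.2727,0); λ=-5 ⇒ h* = (14/11)/5 = 0.2545.

Test eqn y'=λy, z=hλ:
  k1=λy_n ⇒ h·k1=z·y_n;  k2=λ(1+11/16z)y_n ⇒ h·k2=z(1+11/16z)y_n
  y_{n+1}/y_n = 1 − 1/7z + 8/7z(1+11/16z) = 1 + z + 11/14z²
  Hence R(z) = 1 + z + 11/14z².

Find x<0 with |R(x)|<1.
x=-1: |R|=0.7857
R=1: x+11/14x²=0 ⇒ x=−14/11=-1.2727; min R=1−1/(4·11/14)=0.6818>−1
Confirm numerically:
  x=-1.195: |R|=0.92702 <1
  x=-0.985: |R|=0.77732 <1
  x=-0.679: |R|=0.68325 <1
  x=-1.819: |R|=1.78074 >1
  x=-1.784: |R|=1.71666 >1
  x=-1.540: |R|=1.32340 >1
So |R|<1 on (-1.2727, 0).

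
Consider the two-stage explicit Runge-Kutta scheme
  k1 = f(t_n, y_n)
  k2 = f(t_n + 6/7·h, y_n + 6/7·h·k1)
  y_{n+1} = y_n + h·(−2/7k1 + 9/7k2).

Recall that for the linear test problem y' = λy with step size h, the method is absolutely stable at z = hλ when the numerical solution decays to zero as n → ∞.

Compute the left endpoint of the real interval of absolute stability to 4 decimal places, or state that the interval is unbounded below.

Set f=λy, z=hλ:
  k1=λy_n ⇒ h·k1=z·y_n;  k2=λ(1+6/7z)y_n ⇒ h·k2=z(1+6/7z)y_n
  y_{n+1}/y_n = 1 − 2/7z + 9/7z(1+6/7z) = 1 + z + 54/49z²
  ⇒ R(z) = 1 + z + 54/49z².

Need |R(x)|<1, x<0.
x=-0.62: |R|=0.8036
R=1: x+54/49x²=0 ⇒ x=−49/54=-0.9074; min R=1−1/(4·54/49)=0.7731>−1
Confirm numerically:
  x=-0.515: |R|=0.77729 <1
  x=-0.466: |R|=0.77331 <1
  x=-0.398: |R|=0.77657 <1
  x=-1.333: |R|=1.62520 >1
  x=-1.213: |R|=1.40851 >1
  x=-1.096: |R|=1.22779 >1
Stable set (-0.9074, 0).

left endpoint -0.9074.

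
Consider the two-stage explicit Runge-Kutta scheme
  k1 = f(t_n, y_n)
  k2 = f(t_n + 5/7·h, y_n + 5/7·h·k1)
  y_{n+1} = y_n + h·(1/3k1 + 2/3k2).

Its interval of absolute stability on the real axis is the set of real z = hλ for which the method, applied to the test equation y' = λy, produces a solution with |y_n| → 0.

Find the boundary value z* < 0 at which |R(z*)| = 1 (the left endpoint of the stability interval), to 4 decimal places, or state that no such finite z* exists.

z* = -2.1000.

With y'=λy (z=hλ):
  k1=λy_n ⇒ h·k1=z·y_n;  k2=λ(1+5/7z)y_n ⇒ h·k2=z(1+5/7z)y_n
  y_{n+1}/y_n = 1 + 1/3z + 2/3z(1+5/7z) = 1 + z + 10/21z²
  Hence R(z) = 1 + z + 10/21z².

Solve |R(x)|<1 on ℝ⁻.
x=-1.72: |R|=0.6888
R=1: x+10/21x²=0 ⇒ x=−21/10=-2.1000; min R=1−1/(4·10/21)=0.4750>−1
Confirm numerically:
  x=-1.433: |R|=0.54485 <1
  x=-1.122: |R|=0.47747 <1
  x=-0.901: |R|=0.48557 <1
  x=-2.605: |R|=1.62644 >1
  x=-2.361: |R|=1.29344 >1
Interval (-2.1000, 0).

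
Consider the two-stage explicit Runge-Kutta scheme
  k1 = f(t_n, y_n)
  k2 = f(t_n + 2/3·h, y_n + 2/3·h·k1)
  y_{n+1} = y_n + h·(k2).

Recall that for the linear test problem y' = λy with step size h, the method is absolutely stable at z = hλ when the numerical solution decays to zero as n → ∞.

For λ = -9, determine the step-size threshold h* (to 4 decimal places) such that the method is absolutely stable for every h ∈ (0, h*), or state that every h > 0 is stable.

(-1.5000,0); λ=-9 ⇒ h* = (3/2)/9 = 0.1667.

Test eqn y'=λy, z=hλ:
  k1=λy_n ⇒ h·k1=z·y_n;  k2=λ(1+2/3z)y_n ⇒ h·k2=z(1+2/3z)y_n
  y_{n+1}/y_n = 1 + z(1+2/3z) = 1 + z + 2/3z²
  ⇒ R(z) = 1 + z + 2/3z².

Solve |R(x)|<1 on ℝ⁻.
x=-0.9: |R|=0.6400
R=1: x+2/3x²=0 ⇒ x=−3/2=-1.5000; min R=1−1/(4·2/3)=0.6250>−1
Confirm numerically:
  x=-1.435: |R|=0.93782 <1
  x=-1.132: |R|=0.72228 <1
  x=-1.111: |R|=0.71188 <1
  x=-1.939: |R|=1.56748 >1
  x=-1.906: |R|=1.51589 >1
  x=-1.823: |R|=1.39255 >1
Interval (-1.5000, 0).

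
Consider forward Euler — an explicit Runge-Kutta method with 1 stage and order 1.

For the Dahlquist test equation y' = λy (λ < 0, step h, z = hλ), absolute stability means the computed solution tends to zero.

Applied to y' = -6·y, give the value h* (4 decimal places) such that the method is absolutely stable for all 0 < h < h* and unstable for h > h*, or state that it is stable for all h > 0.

(-2.0000,0); λ=-6 ⇒ h* = 0.3333.

Set f=λy, z=hλ:
  order 1, 1-stage ⇒ R(z)=1+z
  (e.g. R(-1.73)=-0.73000, |R|=0.73000)

Boundary: |R(x)|=1, x<0.
x=-1.73: |R|=0.7300
|R(-2.18)|=1.1800 |R(-2.02)|=1.0200 |R(-0.66)|=0.3400
Bisect:
  x_lo=-2.6848 |R|=1.6848  x_hi=-0.1524 |R|=0.8476
  mid=-1.41860 |R|=0.41860 →hi
  mid=-2.05168 |R|=1.05168 →lo
  mid=-1.73514 |R|=0.73514 →hi
  mid=-1.89341 |R|=0.89341 →hi
  mid=-1.97255 |R|=0.97255 →hi
  mid=-2.01211 |R|=1.01211 →lo
  mid=-1.99233 |R|=0.99233 →hi
  mid=-2.00222 |R|=1.00222 →lo
  mid=-1.99728 |R|=0.99728 →hi
  mid=-1.99975 |R|=0.99975 →hi
  ...
  [-2.00006,-1.99990] ⇒ x*=-2.0000
So |R|<1 on (-2.0000, 0).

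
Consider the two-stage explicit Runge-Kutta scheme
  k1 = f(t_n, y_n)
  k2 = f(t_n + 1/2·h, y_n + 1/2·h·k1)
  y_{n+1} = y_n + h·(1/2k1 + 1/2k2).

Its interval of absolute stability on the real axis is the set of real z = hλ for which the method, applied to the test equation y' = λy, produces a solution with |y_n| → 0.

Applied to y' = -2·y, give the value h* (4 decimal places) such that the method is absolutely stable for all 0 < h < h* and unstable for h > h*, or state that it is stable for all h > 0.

(-4.0000,0); λ=-2 ⇒ h* = (4)/2 = 2.0000.

Set f=λy, z=hλ:
  k1=λy_n ⇒ h·k1=z·y_n;  k2=λ(1+1/2z)y_n ⇒ h·k2=z(1+1/2z)y_n
  y_{n+1}/y_n = 1 + 1/2z + 1/2z(1+1/2z) = 1 + z + 1/4z²
  R(z) = 1 + z + 1/4z².

Find x<0 with |R(x)|<1.
x=-0.44: |R|=0.6084
R=1: x+1/4x²=0 ⇒ x=−4=-4.0000; min R=1−1/(4·1/4)=0.0000>−1
Confirm numerically:
  x=-3.554: |R|=0.60373 <1
  x=-3.234: |R|=0.38069 <1
  x=-2.526: |R|=0.06917 <1
  x=-1.985: |R|=0.00006 <1
  x=-4.586: |R|=1.67185 >1
  x=-4.324: |R|=1.35024 >1
  x=-4.106: |R|=1.10881 >1
Stable set (-4.0000, 0).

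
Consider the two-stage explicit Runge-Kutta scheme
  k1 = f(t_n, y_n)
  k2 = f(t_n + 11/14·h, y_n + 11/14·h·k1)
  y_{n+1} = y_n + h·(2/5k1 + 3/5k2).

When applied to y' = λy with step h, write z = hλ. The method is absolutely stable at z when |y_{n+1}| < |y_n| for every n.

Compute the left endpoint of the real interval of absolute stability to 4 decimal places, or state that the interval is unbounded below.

Test eqn y'=λy, z=hλ:
  k1=λy_n ⇒ h·k1=z·y_n;  k2=λ(1+11/14z)y_n ⇒ h·k2=z(1+11/14z)y_n
  y_{n+1}/y_n = 1 + 2/5z + 3/5z(1+11/14z) = 1 + z + 33/70z²
  so R(z) = 1 + z + 33/70z².

Find x<0 with |R(x)|<1.
x=-1.03: |R|=0.4701
R=1: x+33/70x²=0 ⇒ x=−70/33=-2.1212; min R=1−1/(4·33/70)=0.4697>−1
Confirm numerically:
  x=-1.988: |R|=0.87515 <1
  x=-1.964: |R|=0.85444 <1
  x=-1.708: |R|=0.66728 <1
  x=-0.963: |R|=0.47419 <1
  x=-2.261: |R|=1.14900 >1
  x=-2.185: |R|=1.06571 >1
So |R|<1 on (-2.1212, 0).

z* = -2.1212.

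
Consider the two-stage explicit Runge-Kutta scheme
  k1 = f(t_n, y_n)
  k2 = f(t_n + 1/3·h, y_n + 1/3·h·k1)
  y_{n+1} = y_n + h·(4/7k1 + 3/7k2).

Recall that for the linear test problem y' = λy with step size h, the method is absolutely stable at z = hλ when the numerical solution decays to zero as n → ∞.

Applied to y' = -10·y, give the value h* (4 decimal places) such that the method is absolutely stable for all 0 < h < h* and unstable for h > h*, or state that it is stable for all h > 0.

(-7.0000,0); λ=-10 ⇒ h* = (7)/10 = 0.7000.

Set f=λy, z=hλ:
  k1=λy_n ⇒ h·k1=z·y_n;  k2=λ(1+1/3z)y_n ⇒ h·k2=z(1+1/3z)y_n
  y_{n+1}/y_n = 1 + 4/7z + 3/7z(1+1/3z) = 1 + z + 1/7z²
  so R(z) = 1 + z + 1/7z².

Need |R(x)|<1, x<0.
x=-1.36: |R|=0.0958
R=1: x+1/7x²=0 ⇒ x=−7=-7.0000; min R=1−1/(4·1/7)=-0.7500>−1
Confirm numerically:
  x=-6.125: |R|=0.23438 <1
  x=-5.792: |R|=0.00047 <1
  x=-4.858: |R|=0.48655 <1
  x=-7.554: |R|=1.59785 >1
  x=-7.543: |R|=1.58512 >1
  x=-7.297: |R|=1.30960 >1
So |R|<1 on (-7.0000, 0).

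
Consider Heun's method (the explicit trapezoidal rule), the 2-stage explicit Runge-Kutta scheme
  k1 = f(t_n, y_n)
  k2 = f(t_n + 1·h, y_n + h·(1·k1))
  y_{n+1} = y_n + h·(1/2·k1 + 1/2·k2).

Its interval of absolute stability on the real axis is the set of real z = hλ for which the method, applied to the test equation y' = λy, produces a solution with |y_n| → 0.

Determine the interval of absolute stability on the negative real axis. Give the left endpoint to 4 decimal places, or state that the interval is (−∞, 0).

z∈(-2.0000,0).

Set f=λy, z=hλ:
  order 2, 2-stage ⇒ R(z)=1+z+z^2/2
  (e.g. R(-0.74)=0.53380, |R|=0.53380)

Find x<0 with |R(x)|<1.
x=-0.74: |R|=0.5338
|R(-1.54)|=0.6458 |R(-1.21)|=0.5221 |R(-1.14)|=0.5098
Bisect:
  x_lo=-2.8520 |R|=2.2149  x_hi=-0.1397 |R|=0.8701
  mid=-1.49582 |R|=0.62292 →hi
  mid=-2.17389 |R|=1.18901 →lo
  mid=-1.83485 |R|=0.84849 →hi
  mid=-2.00437 |R|=1.00438 →lo
  mid=-1.91961 |R|=0.92284 →hi
  mid=-1.96199 |R|=0.96272 →hi
  mid=-1.98318 |R|=0.98332 →hi
  mid=-1.99378 |R|=0.99380 →hi
  ...
  [-2.00007,-1.99990] ⇒ x*=-2.0000
Interval (-2.0000, 0).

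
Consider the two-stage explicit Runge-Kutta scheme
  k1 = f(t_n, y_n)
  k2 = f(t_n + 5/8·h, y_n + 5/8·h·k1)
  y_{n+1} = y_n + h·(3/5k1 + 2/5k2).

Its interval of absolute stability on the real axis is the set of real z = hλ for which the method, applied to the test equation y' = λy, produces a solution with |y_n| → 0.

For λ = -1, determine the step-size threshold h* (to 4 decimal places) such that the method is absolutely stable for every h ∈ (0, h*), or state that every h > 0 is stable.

(-4.0000,0); λ=-1 ⇒ h* = (4)/1 = 4.0000.

Test eqn y'=λy, z=hλ:
  k1=λy_n ⇒ h·k1=z·y_n;  k2=λ(1+5/8z)y_n ⇒ h·k2=z(1+5/8z)y_n
  y_{n+1}/y_n = 1 + 3/5z + 2/5z(1+5/8z) = 1 + z + 1/4z²
  ⇒ R(z) = 1 + z + 1/4z².

Need |R(x)|<1, x<0.
x=-0.64: |R|=0.4624
R=1: x+1/4x²=0 ⇒ x=−4=-4.0000; min R=1−1/(4·1/4)=0.0000>−1
Confirm numerically:
  x=-3.070: |R|=0.28622 <1
  x=-2.089: |R|=0.00198 <1
  x=-1.858: |R|=0.00504 <1
  x=-4.398: |R|=1.43760 >1
  x=-4.274: |R|=1.29277 >1
Interval (-4.0000, 0).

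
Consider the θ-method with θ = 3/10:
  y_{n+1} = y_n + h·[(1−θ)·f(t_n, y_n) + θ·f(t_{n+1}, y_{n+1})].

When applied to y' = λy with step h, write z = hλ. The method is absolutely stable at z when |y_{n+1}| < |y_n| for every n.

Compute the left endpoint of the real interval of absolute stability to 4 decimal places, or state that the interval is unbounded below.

Set f=λy, z=hλ:
  y_{n+1} = y_n + z·[7/10·y_n + 3/10·y_{n+1}] ⇒ (1 − 3/10z)y_{n+1} = (1 + 7/10z)y_n
  so R(z) = (1 + 7/10z)/(1 − 3/10z).

Find x<0 with |R(x)|<1.
x=-0.34: |R|=0.6915
R=−1: 1+7/10x = −1+3/10x ⇒ -2/5x=2 ⇒ x=2/(-2/5)=-5.0000
Confirm numerically:
  x=-4.786: |R|=0.96486 <1
  x=-3.369: |R|=0.67554 <1
  x=-2.932: |R|=0.55991 <1
  x=-5.590: |R|=1.08816 >1
  x=-5.510: |R|=1.07689 >1
  x=-5.339: |R|=1.05212 >1
Stable set (-5.0000, 0).

z* = -5.0000.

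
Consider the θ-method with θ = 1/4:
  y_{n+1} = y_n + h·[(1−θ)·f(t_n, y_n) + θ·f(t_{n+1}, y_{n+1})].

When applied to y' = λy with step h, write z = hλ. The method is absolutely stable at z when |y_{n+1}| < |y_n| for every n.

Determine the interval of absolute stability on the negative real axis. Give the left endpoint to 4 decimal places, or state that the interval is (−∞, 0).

(-4.0000, 0).

Set f=λy, z=hλ:
  y_{n+1} = y_n + z·[3/4·y_n + 1/4·y_{n+1}] ⇒ (1 − 1/4z)y_{n+1} = (1 + 3/4z)y_n
  R(z) = (1 + 3/4z)/(1 − 1/4z).

Need |R(x)|<1, x<0.
x=-1.51: |R|=0.0962
R=−1: 1+3/4x = −1+1/4x ⇒ -1/2x=2 ⇒ x=2/(-1/2)=-4.0000
Confirm numerically:
  x=-3.516: |R|=0.87121 <1
  x=-2.538: |R|=0.55277 <1
  x=-1.768: |R|=0.22607 <1
  x=-4.495: |R|=1.11654 >1
  x=-4.207: |R|=1.05044 >1
So |R|<1 on (-4.0000, 0).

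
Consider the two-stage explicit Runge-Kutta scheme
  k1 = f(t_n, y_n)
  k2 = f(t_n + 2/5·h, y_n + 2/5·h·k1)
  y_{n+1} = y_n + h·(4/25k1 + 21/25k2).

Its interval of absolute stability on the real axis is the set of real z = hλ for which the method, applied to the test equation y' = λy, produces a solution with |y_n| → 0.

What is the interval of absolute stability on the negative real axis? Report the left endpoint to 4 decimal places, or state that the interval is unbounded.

(-2.9762, 0).

With y'=λy (z=hλ):
  k1=λy_n ⇒ h·k1=z·y_n;  k2=λ(1+2/5z)y_n ⇒ h·k2=z(1+2/5z)y_n
  y_{n+1}/y_n = 1 + 4/25z + 21/25z(1+2/5z) = 1 + z + 42/125z²
  ⇒ R(z) = 1 + z + 42/125z².

Need |R(x)|<1, x<0.
x=-0.95: |R|=0.3532
R=1: x+42/125x²=0 ⇒ x=−125/42=-2.9762; min R=1−1/(4·42/125)=0.2560>−1
Confirm numerically:
  x=-2.531: |R|=0.62140 <1
  x=-1.770: |R|=0.28265 <1
  x=-1.394: |R|=0.25893 <1
  x=-1.237: |R|=0.27714 <1
  x=-3.562: |R|=1.70112 >1
  x=-3.533: |R|=1.66098 >1
  x=-3.099: |R|=1.12788 >1
So |R|<1 on (-2.9762, 0).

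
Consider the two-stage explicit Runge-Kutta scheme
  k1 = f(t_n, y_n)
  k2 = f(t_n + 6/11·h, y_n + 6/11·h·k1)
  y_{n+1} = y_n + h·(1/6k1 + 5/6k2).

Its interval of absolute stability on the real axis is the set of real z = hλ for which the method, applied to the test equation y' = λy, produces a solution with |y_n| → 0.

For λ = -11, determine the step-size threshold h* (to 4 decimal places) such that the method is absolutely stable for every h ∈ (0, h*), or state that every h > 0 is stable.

With y'=λy (z=hλ):
  k1=λy_n ⇒ h·k1=z·y_n;  k2=λ(1+6/11z)y_n ⇒ h·k2=z(1+6/11z)y_n
  y_{n+1}/y_n = 1 + 1/6z + 5/6z(1+6/11z) = 1 + z + 5/11z²
  Hence R(z) = 1 + z + 5/11z².

Need |R(x)|<1, x<0.
x=-0.43: |R|=0.6540
R=1: x+5/11x²=0 ⇒ x=−11/5=-2.2000; min R=1−1/(4·5/11)=0.4500>−1
Confirm numerically:
  x=-2.140: |R|=0.94164 <1
  x=-2.096: |R|=0.90092 <1
  x=-1.834: |R|=0.69489 <1
  x=-2.617: |R|=1.49604 >1
  x=-2.378: |R|=1.19240 >1
  x=-2.242: |R|=1.04280 >1
Stable set (-2.2000, 0).

(-2.2000,0); λ=-11 ⇒ h* = (11/5)/11 = 0.2000.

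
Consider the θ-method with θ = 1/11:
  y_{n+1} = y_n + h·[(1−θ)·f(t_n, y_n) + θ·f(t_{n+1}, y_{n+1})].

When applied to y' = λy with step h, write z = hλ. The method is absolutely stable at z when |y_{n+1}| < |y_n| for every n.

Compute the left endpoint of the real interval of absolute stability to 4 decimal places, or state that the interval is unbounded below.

z* = -2.4444.

On y'=λy, z=hλ:
  y_{n+1} = y_n + z·[10/11·y_n + 1/11·y_{n+1}] ⇒ (1 − 1/11z)y_{n+1} = (1 + 10/11z)y_n
  R(z) = (1 + 10/11z)/(1 − 1/11z).

Boundary: |R(x)|=1, x<0.
x=-0.58: |R|=0.4491
R=−1: 1+10/11x = −1+1/11x ⇒ -9/11x=2 ⇒ x=2/(-9/11)=-2.4444
Confirm numerically:
  x=-2.337: |R|=0.92749 <1
  x=-2.309: |R|=0.90841 <1
  x=-2.241: |R|=0.86172 <1
  x=-1.269: |R|=0.13775 <1
  x=-2.848: |R|=1.26228 >1
  x=-2.815: |R|=1.24140 >1
  x=-2.491: |R|=1.03106 >1
Interval (-2.4444, 0).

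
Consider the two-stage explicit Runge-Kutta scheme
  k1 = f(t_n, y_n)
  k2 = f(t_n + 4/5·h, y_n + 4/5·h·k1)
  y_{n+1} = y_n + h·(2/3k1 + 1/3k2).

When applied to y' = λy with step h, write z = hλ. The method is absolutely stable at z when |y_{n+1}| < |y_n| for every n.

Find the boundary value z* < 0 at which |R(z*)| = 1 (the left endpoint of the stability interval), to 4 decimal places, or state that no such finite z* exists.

z* = -3.7500.

Test eqn y'=λy, z=hλ:
  k1=λy_n ⇒ h·k1=z·y_n;  k2=λ(1+4/5z)y_n ⇒ h·k2=z(1+4/5z)y_n
  y_{n+1}/y_n = 1 + 2/3z + 1/3z(1+4/5z) = 1 + z + 4/15z²
  R(z) = 1 + z + 4/15z².

Find x<0 with |R(x)|<1.
x=-0.55: |R|=0.5307
R=1: x+4/15x²=0 ⇒ x=−15/4=-3.7500; min R=1−1/(4·4/15)=0.0625>−1
Confirm numerically:
  x=-3.613: |R|=0.86801 <1
  x=-3.570: |R|=0.82864 <1
  x=-3.310: |R|=0.61163 <1
  x=-2.557: |R|=0.18653 <1
  x=-4.208: |R|=1.51394 >1
  x=-4.098: |R|=1.38029 >1
  x=-3.898: |R|=1.15384 >1
Stable set (-3.7500, 0).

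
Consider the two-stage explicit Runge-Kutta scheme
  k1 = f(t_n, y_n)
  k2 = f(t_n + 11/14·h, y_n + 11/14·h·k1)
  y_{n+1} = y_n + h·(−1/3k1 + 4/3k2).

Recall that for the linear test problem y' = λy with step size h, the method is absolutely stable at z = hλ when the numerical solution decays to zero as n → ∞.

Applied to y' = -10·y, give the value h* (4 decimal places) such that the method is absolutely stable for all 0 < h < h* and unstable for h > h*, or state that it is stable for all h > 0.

With y'=λy (z=hλ):
  k1=λy_n ⇒ h·k1=z·y_n;  k2=λ(1+11/14z)y_n ⇒ h·k2=z(1+11/14z)y_n
  y_{n+1}/y_n = 1 − 1/3z + 4/3z(1+11/14z) = 1 + z + 22/21z²
  R(z) = 1 + z + 22/21z².

Boundary: |R(x)|=1, x<0.
x=-1.7: |R|=2.3276
R=1: x+22/21x²=0 ⇒ x=−21/22=-0.9545; min R=1−1/(4·22/21)=0.7614>−1
Confirm numerically:
  x=-0.820: |R|=0.88442 <1
  x=-0.753: |R|=0.84101 <1
  x=-0.663: |R|=0.79750 <1
  x=-0.567: |R|=0.76980 <1
  x=-1.130: |R|=1.20770 >1
  x=-1.064: |R|=1.12201 >1
  x=-1.024: |R|=1.07451 >1
Stable set (-0.9545, 0).

(-0.9545,0); λ=-10 ⇒ h* = (21/22)/10 = 0.0955.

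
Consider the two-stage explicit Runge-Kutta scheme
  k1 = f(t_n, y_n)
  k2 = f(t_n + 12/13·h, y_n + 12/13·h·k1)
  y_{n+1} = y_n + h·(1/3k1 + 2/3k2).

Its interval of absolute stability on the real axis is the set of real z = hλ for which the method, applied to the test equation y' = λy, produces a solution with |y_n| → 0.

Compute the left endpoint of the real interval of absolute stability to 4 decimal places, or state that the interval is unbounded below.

left endpoint -1.6250.

With y'=λy (z=hλ):
  k1=λy_n ⇒ h·k1=z·y_n;  k2=λ(1+12/13z)y_n ⇒ h·k2=z(1+12/13z)y_n
  y_{n+1}/y_n = 1 + 1/3z + 2/3z(1+12/13z) = 1 + z + 8/13z²
  R(z) = 1 + z + 8/13z².

Boundary: |R(x)|=1, x<0.
x=-1.16: |R|=0.6681
R=1: x+8/13x²=0 ⇒ x=−13/8=-1.6250; min R=1−1/(4·8/13)=0.5938>−1
Confirm numerically:
  x=-1.364: |R|=0.78092 <1
  x=-1.284: |R|=0.73056 <1
  x=-0.751: |R|=0.59608 <1
  x=-1.895: |R|=1.31486 >1
  x=-1.829: |R|=1.22961 >1
Interval (-1.6250, 0).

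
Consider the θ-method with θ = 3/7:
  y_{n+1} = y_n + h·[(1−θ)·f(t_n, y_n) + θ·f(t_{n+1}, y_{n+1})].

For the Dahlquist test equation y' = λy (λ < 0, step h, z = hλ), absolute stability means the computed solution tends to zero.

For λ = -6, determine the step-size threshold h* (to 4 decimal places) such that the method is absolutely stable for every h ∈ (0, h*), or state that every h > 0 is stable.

Test eqn y'=λy, z=hλ:
  y_{n+1} = y_n + z·[4/7·y_n + 3/7·y_{n+1}] ⇒ (1 − 3/7z)y_{n+1} = (1 + 4/7z)y_n
  R(z) = (1 + 4/7z)/(1 − 3/7z).

Find x<0 with |R(x)|<1.
x=-1.09: |R|=0.2571
R=−1: 1+4/7x = −1+3/7x ⇒ -1/7x=2 ⇒ x=2/(-1/7)=-14.0000
Confirm numerically:
  x=-12.903: |R|=0.97600 <1
  x=-11.760: |R|=0.94702 <1
  x=-9.820: |R|=0.88535 <1
  x=-7.892: |R|=0.80089 <1
  x=-14.488: |R|=1.00967 >1
  x=-14.469: |R|=1.00930 >1
  x=-14.293: |R|=1.00587 >1
So |R|<1 on (-14.0000, 0).

(-14.0000,0); λ=-6 ⇒ h* = (14)/6 = 2.3333.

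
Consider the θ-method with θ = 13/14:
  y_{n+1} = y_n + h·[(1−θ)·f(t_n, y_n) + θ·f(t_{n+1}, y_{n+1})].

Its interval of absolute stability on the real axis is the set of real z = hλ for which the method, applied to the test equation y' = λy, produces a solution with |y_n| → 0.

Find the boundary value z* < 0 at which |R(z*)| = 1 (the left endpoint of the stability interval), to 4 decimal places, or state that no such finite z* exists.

Set f=λy, z=hλ:
  y_{n+1} = y_n + z·[1/14·y_n + 13/14·y_{n+1}] ⇒ (1 − 13/14z)y_{n+1} = (1 + 1/14z)y_n
  Hence R(z) = (1 + 1/14z)/(1 − 13/14z).

Solve |R(x)|<1 on ℝ⁻.
x=-1.73: |R|=0.3363
x=-2: |R|=0.3000
x=-10: |R|=0.0278
x=-100: |R|=0.0654
θ=13/14≥1/2 ⇒ |1+1/14x|<|1−13/14x| ∀x<0 ⇒ interval (−∞,0).

interval (−∞, 0).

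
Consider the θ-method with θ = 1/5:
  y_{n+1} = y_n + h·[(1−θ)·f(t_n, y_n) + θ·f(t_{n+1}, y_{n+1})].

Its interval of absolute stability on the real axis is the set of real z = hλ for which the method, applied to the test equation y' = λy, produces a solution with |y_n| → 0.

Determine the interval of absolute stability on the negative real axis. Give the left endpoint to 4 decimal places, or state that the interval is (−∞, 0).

Set f=λy, z=hλ:
  y_{n+1} = y_n + z·[4/5·y_n + 1/5·y_{n+1}] ⇒ (1 − 1/5z)y_{n+1} = (1 + 4/5z)y_n
  so R(z) = (1 + 4/5z)/(1 − 1/5z).

Boundary: |R(x)|=1, x<0.
x=-1.15: |R|=0.0650
R=−1: 1+4/5x = −1+1/5x ⇒ -3/5x=2 ⇒ x=2/(-3/5)=-3.3333
Confirm numerically:
  x=-3.133: |R|=0.92610 <1
  x=-2.679: |R|=0.74437 <1
  x=-2.106: |R|=0.48185 <1
  x=-1.861: |R|=0.35622 <1
  x=-3.843: |R|=1.17291 >1
  x=-3.705: |R|=1.12809 >1
Interval (-3.3333, 0).

z∈(-3.3333,0).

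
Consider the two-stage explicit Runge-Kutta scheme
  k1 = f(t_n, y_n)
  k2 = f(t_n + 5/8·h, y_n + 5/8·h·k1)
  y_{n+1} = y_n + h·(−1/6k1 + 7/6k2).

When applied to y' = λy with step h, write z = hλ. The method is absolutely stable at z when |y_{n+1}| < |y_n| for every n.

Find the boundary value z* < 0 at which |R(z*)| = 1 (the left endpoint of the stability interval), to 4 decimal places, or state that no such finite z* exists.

z* = -1.3714.

On y'=λy, z=hλ:
  k1=λy_n ⇒ h·k1=z·y_n;  k2=λ(1+5/8z)y_n ⇒ h·k2=z(1+5/8z)y_n
  y_{n+1}/y_n = 1 − 1/6z + 7/6z(1+5/8z) = 1 + z + 35/48z²
  ⇒ R(z) = 1 + z + 35/48z².

Solve |R(x)|<1 on ℝ⁻.
x=-1.69: |R|=1.3926
R=1: x+35/48x²=0 ⇒ x=−48/35=-1.3714; min R=1−1/(4·35/48)=0.6571>−1
Confirm numerically:
  x=-0.931: |R|=0.70101 <1
  x=-0.911: |R|=0.69415 <1
  x=-0.910: |R|=0.69382 <1
  x=-0.655: |R|=0.65783 <1
  x=-1.771: |R|=1.51599 >1
  x=-1.407: |R|=1.03649 >1
Stable set (-1.3714, 0).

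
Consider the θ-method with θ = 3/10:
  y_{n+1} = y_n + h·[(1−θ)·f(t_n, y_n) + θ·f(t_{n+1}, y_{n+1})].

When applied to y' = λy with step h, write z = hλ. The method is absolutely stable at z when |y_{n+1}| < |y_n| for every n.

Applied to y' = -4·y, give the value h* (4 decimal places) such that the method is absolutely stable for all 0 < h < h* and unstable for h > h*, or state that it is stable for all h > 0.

With y'=λy (z=hλ):
  y_{n+1} = y_n + z·[7/10·y_n + 3/10·y_{n+1}] ⇒ (1 − 3/10z)y_{n+1} = (1 + 7/10z)y_n
  ⇒ R(z) = (1 + 7/10z)/(1 − 3/10z).

Solve |R(x)|<1 on ℝ⁻.
x=-1.18: |R|=0.1285
R=−1: 1+7/10x = −1+3/10x ⇒ -2/5x=2 ⇒ x=2/(-2/5)=-5.0000
Confirm numerically:
  x=-4.927: |R|=0.98822 <1
  x=-4.809: |R|=0.96872 <1
  x=-3.034: |R|=0.58832 <1
  x=-5.422: |R|=1.06427 >1
  x=-5.312: |R|=1.04812 >1
Interval (-5.0000, 0).

(-5.0000,0); λ=-4 ⇒ h* = (5)/4 = 1.2500.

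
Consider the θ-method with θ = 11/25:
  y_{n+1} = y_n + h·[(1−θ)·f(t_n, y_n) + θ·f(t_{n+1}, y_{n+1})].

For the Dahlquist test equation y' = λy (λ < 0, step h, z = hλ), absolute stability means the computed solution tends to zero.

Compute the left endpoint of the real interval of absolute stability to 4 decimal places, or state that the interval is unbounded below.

With y'=λy (z=hλ):
  y_{n+1} = y_n + z·[14/25·y_n + 11/25·y_{n+1}] ⇒ (1 − 11/25z)y_{n+1} = (1 + 14/25z)y_n
  ⇒ R(z) = (1 + 14/25z)/(1 − 11/25z).

Boundary: |R(x)|=1, x<0.
x=-0.58: |R|=0.5379
R=−1: 1+14/25x = −1+11/25x ⇒ -3/25x=2 ⇒ x=2/(-3/25)=-16.6667
Confirm numerically:
  x=-12.669: |R|=0.92703 <1
  x=-11.742: |R|=0.90417 <1
  x=-11.623: |R|=0.90101 <1
  x=-6.741: |R|=0.69968 <1
  x=-17.165: |R|=1.00699 >1
  x=-17.024: |R|=1.00505 >1
Stable set (-16.6667, 0).

z* = -16.6667.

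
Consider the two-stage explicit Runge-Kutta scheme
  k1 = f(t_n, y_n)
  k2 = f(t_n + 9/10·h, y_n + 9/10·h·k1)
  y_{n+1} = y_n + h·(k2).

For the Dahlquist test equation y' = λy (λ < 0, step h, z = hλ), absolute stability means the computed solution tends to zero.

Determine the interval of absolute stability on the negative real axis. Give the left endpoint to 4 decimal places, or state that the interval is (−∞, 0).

z∈(-1.1111,0).

Set f=λy, z=hλ:
  k1=λy_n ⇒ h·k1=z·y_n;  k2=λ(1+9/10z)y_n ⇒ h·k2=z(1+9/10z)y_n
  y_{n+1}/y_n = 1 + z(1+9/10z) = 1 + z + 9/10z²
  Hence R(z) = 1 + z + 9/10z².

Solve |R(x)|<1 on ℝ⁻.
x=-1.33: |R|=1.2620
R=1: x+9/10x²=0 ⇒ x=−10/9=-1.1111; min R=1−1/(4·9/10)=0.7222>−1
Confirm numerically:
  x=-1.065: |R|=0.95580 <1
  x=-0.981: |R|=0.88512 <1
  x=-0.467: |R|=0.72928 <1
  x=-1.696: |R|=1.89277 >1
  x=-1.133: |R|=1.02232 >1
Interval (-1.1111, 0).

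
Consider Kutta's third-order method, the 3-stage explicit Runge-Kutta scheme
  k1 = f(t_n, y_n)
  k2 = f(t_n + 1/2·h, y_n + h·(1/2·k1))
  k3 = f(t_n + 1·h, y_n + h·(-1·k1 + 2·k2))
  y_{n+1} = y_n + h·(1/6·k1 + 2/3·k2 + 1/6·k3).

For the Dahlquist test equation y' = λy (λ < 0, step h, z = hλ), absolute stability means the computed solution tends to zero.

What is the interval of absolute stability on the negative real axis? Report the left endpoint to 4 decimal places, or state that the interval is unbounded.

(-2.5127, 0).

Set f=λy, z=hλ:
  order 3, 3-stage ⇒ R(z)=1+z+z^2/2+z^3/6
  (e.g. R(-1.1)=0.28317, |R|=0.28317)

Need |R(x)|<1, x<0.
x=-1.1: |R|=0.2832
|R(-2.76)|=1.4553 |R(-1.17)|=0.2475 |R(-1.13)|=0.2680
Bisect:
  x_lo=-3.3042 |R|=2.8578  x_hi=-0.3001 |R|=0.7404
  mid=-1.80216 |R|=0.15378 →hi
  mid=-2.55319 |R|=1.06775 →lo
  mid=-2.17768 |R|=0.52773 →hi
  mid=-2.36543 |R|=0.77367 →hi
  mid=-2.45931 |R|=0.91428 →hi
  mid=-2.50625 |R|=0.98936 →hi
  mid=-2.52972 |R|=1.02813 →lo
  ...
  [-2.51285,-2.51267] ⇒ x*=-2.5127
So |R|<1 on (-2.5127, 0).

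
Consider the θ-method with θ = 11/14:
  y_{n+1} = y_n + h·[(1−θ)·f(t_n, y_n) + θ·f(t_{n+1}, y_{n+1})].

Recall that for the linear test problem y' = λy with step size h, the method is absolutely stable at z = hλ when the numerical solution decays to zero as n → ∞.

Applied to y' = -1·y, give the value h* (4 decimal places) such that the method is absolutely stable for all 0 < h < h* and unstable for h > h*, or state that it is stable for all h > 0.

(−∞, 0) — no finite endpoint. Any h>0 works for λ=-1.

On y'=λy, z=hλ:
  y_{n+1} = y_n + z·[3/14·y_n + 11/14·y_{n+1}] ⇒ (1 − 11/14z)y_{n+1} = (1 + 3/14z)y_n
  so R(z) = (1 + 3/14z)/(1 − 11/14z).

Solve |R(x)|<1 on ℝ⁻.
x=-0.75: |R|=0.5281
x=-2: |R|=0.2222
x=-10: |R|=0.1290
x=-100: |R|=0.2567
θ=11/14≥1/2 ⇒ |1+3/14x|<|1−11/14x| ∀x<0 ⇒ unbounded interval.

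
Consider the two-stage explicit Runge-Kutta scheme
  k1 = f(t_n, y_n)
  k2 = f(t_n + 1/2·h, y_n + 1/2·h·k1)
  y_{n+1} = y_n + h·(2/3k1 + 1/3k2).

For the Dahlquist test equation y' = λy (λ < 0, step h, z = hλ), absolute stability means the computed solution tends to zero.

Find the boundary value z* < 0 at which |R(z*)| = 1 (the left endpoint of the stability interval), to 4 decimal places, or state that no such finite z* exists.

With y'=λy (z=hλ):
  k1=λy_n ⇒ h·k1=z·y_n;  k2=λ(1+1/2z)y_n ⇒ h·k2=z(1+1/2z)y_n
  y_{n+1}/y_n = 1 + 2/3z + 1/3z(1+1/2z) = 1 + z + 1/6z²
  so R(z) = 1 + z + 1/6z².

Boundary: |R(x)|=1, x<0.
x=-1.77: |R|=0.2479
R=1: x+1/6x²=0 ⇒ x=−6=-6.0000; min R=1−1/(4·1/6)=-0.5000>−1
Confirm numerically:
  x=-5.234: |R|=0.33179 <1
  x=-2.856: |R|=0.49654 <1
  x=-2.722: |R|=0.48712 <1
  x=-2.413: |R|=0.44257 <1
  x=-6.570: |R|=1.62415 >1
  x=-6.227: |R|=1.23559 >1
Stable set (-6.0000, 0).

left endpoint -6.0000.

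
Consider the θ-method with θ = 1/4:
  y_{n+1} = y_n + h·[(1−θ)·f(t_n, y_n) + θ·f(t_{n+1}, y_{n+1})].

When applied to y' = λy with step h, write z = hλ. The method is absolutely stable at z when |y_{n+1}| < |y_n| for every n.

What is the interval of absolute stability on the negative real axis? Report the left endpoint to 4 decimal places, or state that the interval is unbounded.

(-4.0000, 0).

Test eqn y'=λy, z=hλ:
  y_{n+1} = y_n + z·[3/4·y_n + 1/4·y_{n+1}] ⇒ (1 − 1/4z)y_{n+1} = (1 + 3/4z)y_n
  so R(z) = (1 + 3/4z)/(1 − 1/4z).

Need |R(x)|<1, x<0.
x=-0.55: |R|=0.5165
R=−1: 1+3/4x = −1+1/4x ⇒ -1/2x=2 ⇒ x=2/(-1/2)=-4.0000
Confirm numerically:
  x=-3.404: |R|=0.83901 <1
  x=-2.013: |R|=0.33910 <1
  x=-1.773: |R|=0.22848 <1
  x=-4.395: |R|=1.09410 >1
  x=-4.366: |R|=1.08750 >1
Interval (-4.0000, 0).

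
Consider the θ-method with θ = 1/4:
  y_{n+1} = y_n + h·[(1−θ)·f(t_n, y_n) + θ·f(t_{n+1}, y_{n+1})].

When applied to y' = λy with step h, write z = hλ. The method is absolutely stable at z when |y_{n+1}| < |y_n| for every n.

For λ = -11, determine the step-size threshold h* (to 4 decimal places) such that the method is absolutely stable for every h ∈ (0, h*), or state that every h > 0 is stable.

Test eqn y'=λy, z=hλ:
  y_{n+1} = y_n + z·[3/4·y_n + 1/4·y_{n+1}] ⇒ (1 − 1/4z)y_{n+1} = (1 + 3/4z)y_n
  ⇒ R(z) = (1 + 3/4z)/(1 − 1/4z).

Boundary: |R(x)|=1, x<0.
x=-0.76: |R|=0.3613
R=−1: 1+3/4x = −1+1/4x ⇒ -1/2x=2 ⇒ x=2/(-1/2)=-4.0000
Confirm numerically:
  x=-3.829: |R|=0.95632 <1
  x=-3.662: |R|=0.91177 <1
  x=-2.840: |R|=0.66082 <1
  x=-4.300: |R|=1.07229 >1
  x=-4.184: |R|=1.04497 >1
Interval (-4.0000, 0).

(-4.0000,0); λ=-11 ⇒ h* = (4)/11 = 0.3636.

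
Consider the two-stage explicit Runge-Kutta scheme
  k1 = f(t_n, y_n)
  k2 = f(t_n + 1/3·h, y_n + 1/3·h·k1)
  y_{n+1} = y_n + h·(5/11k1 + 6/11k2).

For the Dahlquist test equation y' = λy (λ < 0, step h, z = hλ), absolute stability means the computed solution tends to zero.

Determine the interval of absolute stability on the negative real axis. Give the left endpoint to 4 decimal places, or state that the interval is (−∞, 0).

With y'=λy (z=hλ):
  k1=λy_n ⇒ h·k1=z·y_n;  k2=λ(1+1/3z)y_n ⇒ h·k2=z(1+1/3z)y_n
  y_{n+1}/y_n = 1 + 5/11z + 6/11z(1+1/3z) = 1 + z + 2/11z²
  ⇒ R(z) = 1 + z + 2/11z².

Solve |R(x)|<1 on ℝ⁻.
x=-0.52: |R|=0.5292
R=1: x+2/11x²=0 ⇒ x=−11/2=-5.5000; min R=1−1/(4·2/11)=-0.3750>−1
Confirm numerically:
  x=-5.015: |R|=0.55777 <1
  x=-4.526: |R|=0.19849 <1
  x=-2.722: |R|=0.37486 <1
  x=-2.337: |R|=0.34399 <1
  x=-6.032: |R|=1.58346 >1
  x=-6.020: |R|=1.56916 >1
  x=-5.842: |R|=1.36327 >1
So |R|<1 on (-5.5000, 0).

(-5.5000, 0).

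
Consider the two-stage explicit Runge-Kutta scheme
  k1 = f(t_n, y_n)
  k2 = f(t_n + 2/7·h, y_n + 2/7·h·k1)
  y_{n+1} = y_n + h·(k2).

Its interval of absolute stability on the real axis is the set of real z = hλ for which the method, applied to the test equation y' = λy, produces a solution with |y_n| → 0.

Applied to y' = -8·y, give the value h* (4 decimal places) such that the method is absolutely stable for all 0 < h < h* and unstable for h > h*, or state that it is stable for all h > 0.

(-3.5000,0); λ=-8 ⇒ h* = (7/2)/8 = 0.4375.

With y'=λy (z=hλ):
  k1=λy_n ⇒ h·k1=z·y_n;  k2=λ(1+2/7z)y_n ⇒ h·k2=z(1+2/7z)y_n
  y_{n+1}/y_n = 1 + z(1+2/7z) = 1 + z + 2/7z²
  Hence R(z) = 1 + z + 2/7z².

Find x<0 with |R(x)|<1.
x=-1.3: |R|=0.1829
R=1: x+2/7x²=0 ⇒ x=−7/2=-3.5000; min R=1−1/(4·2/7)=0.1250>−1
Confirm numerically:
  x=-2.925: |R|=0.51946 <1
  x=-2.824: |R|=0.45456 <1
  x=-1.940: |R|=0.13531 <1
  x=-3.815: |R|=1.34335 >1
  x=-3.576: |R|=1.07765 >1
Interval (-3.5000, 0).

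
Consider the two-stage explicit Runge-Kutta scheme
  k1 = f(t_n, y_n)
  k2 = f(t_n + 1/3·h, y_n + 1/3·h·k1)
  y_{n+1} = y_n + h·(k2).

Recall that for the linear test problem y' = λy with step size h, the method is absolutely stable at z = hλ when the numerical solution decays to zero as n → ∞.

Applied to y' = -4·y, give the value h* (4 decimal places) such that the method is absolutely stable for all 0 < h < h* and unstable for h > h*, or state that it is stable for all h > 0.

(-3.0000,0); λ=-4 ⇒ h* = (3)/4 = 0.7500.

Set f=λy, z=hλ:
  k1=λy_n ⇒ h·k1=z·y_n;  k2=λ(1+1/3z)y_n ⇒ h·k2=z(1+1/3z)y_n
  y_{n+1}/y_n = 1 + z(1+1/3z) = 1 + z + 1/3z²
  so R(z) = 1 + z + 1/3z².

Need |R(x)|<1, x<0.
x=-0.31: |R|=0.7220
R=1: x+1/3x²=0 ⇒ x=−3=-3.0000; min R=1−1/(4·1/3)=0.2500>−1
Confirm numerically:
  x=-2.389: |R|=0.51344 <1
  x=-1.547: |R|=0.25074 <1
  x=-1.526: |R|=0.25023 <1
  x=-1.520: |R|=0.25013 <1
  x=-3.543: |R|=1.64128 >1
  x=-3.215: |R|=1.23041 >1
Interval (-3.0000, 0).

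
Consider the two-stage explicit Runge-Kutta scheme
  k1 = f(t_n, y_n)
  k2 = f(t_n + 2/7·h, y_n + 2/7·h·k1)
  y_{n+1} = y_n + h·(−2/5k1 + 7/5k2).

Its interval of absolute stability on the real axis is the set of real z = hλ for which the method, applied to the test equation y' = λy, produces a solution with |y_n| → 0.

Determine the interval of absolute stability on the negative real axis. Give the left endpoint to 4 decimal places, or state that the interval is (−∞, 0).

Set f=λy, z=hλ:
  k1=λy_n ⇒ h·k1=z·y_n;  k2=λ(1+2/7z)y_n ⇒ h·k2=z(1+2/7z)y_n
  y_{n+1}/y_n = 1 − 2/5z + 7/5z(1+2/7z) = 1 + z + 2/5z²
  ⇒ R(z) = 1 + z + 2/5z².

Solve |R(x)|<1 on ℝ⁻.
x=-1.28: |R|=0.3754
R=1: x+2/5x²=0 ⇒ x=−5/2=-2.5000; min R=1−1/(4·2/5)=0.3750>−1
Confirm numerically:
  x=-1.659: |R|=0.44191 <1
  x=-1.530: |R|=0.40636 <1
  x=-1.410: |R|=0.38524 <1
  x=-3.031: |R|=1.64378 >1
  x=-2.768: |R|=1.29673 >1
Stable set (-2.5000, 0).

z∈(-2.5000,0).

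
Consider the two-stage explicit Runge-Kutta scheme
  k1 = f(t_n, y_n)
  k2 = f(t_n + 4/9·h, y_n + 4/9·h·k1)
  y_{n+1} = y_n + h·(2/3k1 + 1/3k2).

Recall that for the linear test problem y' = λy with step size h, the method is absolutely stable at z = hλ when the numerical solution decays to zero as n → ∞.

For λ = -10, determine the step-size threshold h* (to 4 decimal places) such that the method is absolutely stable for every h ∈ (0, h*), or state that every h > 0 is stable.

With y'=λy (z=hλ):
  k1=λy_n ⇒ h·k1=z·y_n;  k2=λ(1+4/9z)y_n ⇒ h·k2=z(1+4/9z)y_n
  y_{n+1}/y_n = 1 + 2/3z + 1/3z(1+4/9z) = 1 + z + 4/27z²
  so R(z) = 1 + z + 4/27z².

Need |R(x)|<1, x<0.
x=-0.56: |R|=0.4865
R=1: x+4/27x²=0 ⇒ x=−27/4=-6.7500; min R=1−1/(4·4/27)=-0.6875>−1
Confirm numerically:
  x=-5.494: |R|=0.02229 <1
  x=-3.559: |R|=0.68248 <1
  x=-3.207: |R|=0.68332 <1
  x=-2.746: |R|=0.62889 <1
  x=-7.198: |R|=1.47773 >1
  x=-7.172: |R|=1.44838 >1
Stable set (-6.7500, 0).

(-6.7500,0); λ=-10 ⇒ h* = (27/4)/10 = 0.6750.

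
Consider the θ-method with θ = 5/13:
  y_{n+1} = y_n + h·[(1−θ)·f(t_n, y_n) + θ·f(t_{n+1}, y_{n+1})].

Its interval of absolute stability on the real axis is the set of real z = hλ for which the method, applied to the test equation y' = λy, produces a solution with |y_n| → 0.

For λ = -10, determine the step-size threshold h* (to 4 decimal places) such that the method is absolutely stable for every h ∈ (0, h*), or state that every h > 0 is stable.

(-8.6667,0); λ=-10 ⇒ h* = (26/3)/10 = 0.8667.

With y'=λy (z=hλ):
  y_{n+1} = y_n + z·[8/13·y_n + 5/13·y_{n+1}] ⇒ (1 − 5/13z)y_{n+1} = (1 + 8/13z)y_n
  ⇒ R(z) = (1 + 8/13z)/(1 − 5/13z).

Boundary: |R(x)|=1, x<0.
x=-0.8: |R|=0.3882
R=−1: 1+8/13x = −1+5/13x ⇒ -3/13x=2 ⇒ x=2/(-3/13)=-8.6667
Confirm numerically:
  x=-7.294: |R|=0.91676 <1
  x=-6.861: |R|=0.88549 <1
  x=-6.753: |R|=0.87724 <1
  x=-9.150: |R|=1.02468 >1
  x=-8.725: |R|=1.00309 >1
  x=-8.687: |R|=1.00108 >1
Stable set (-8.6667, 0).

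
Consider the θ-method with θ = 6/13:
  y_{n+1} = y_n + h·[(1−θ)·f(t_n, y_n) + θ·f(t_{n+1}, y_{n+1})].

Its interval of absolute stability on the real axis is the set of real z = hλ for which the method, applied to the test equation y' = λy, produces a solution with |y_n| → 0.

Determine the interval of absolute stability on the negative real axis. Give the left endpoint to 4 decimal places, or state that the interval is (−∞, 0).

z∈(-26.0000,0).

Test eqn y'=λy, z=hλ:
  y_{n+1} = y_n + z·[7/13·y_n + 6/13·y_{n+1}] ⇒ (1 − 6/13z)y_{n+1} = (1 + 7/13z)y_n
  so R(z) = (1 + 7/13z)/(1 − 6/13z).

Find x<0 with |R(x)|<1.
x=-0.65: |R|=0.5000
R=−1: 1+7/13x = −1+6/13x ⇒ -1/13x=2 ⇒ x=2/(-1/13)=-26.0000
Confirm numerically:
  x=-24.180: |R|=0.98849 <1
  x=-20.599: |R|=0.96046 <1
  x=-15.352: |R|=0.89870 <1
  x=-12.927: |R|=0.85565 <1
  x=-26.300: |R|=1.00176 >1
  x=-26.260: |R|=1.00152 >1
  x=-26.111: |R|=1.00065 >1
Stable set (-26.0000, 0).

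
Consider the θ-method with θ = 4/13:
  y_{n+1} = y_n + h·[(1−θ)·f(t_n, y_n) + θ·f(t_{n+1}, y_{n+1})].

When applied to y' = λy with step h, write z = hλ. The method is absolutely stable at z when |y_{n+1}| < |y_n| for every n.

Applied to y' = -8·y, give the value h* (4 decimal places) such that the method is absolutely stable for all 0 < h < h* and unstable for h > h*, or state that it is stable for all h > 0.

(-5.2000,0); λ=-8 ⇒ h* = (26/5)/8 = 0.6500.

With y'=λy (z=hλ):
  y_{n+1} = y_n + z·[9/13·y_n + 4/13·y_{n+1}] ⇒ (1 − 4/13z)y_{n+1} = (1 + 9/13z)y_n
  Hence R(z) = (1 + 9/13z)/(1 − 4/13z).

Boundary: |R(x)|=1, x<0.
x=-1.27: |R|=0.0868
R=−1: 1+9/13x = −1+4/13x ⇒ -5/13x=2 ⇒ x=2/(-5/13)=-5.2000
Confirm numerically:
  x=-3.175: |R|=0.60603 <1
  x=-2.929: |R|=0.54058 <1
  x=-2.867: |R|=0.52325 <1
  x=-2.339: |R|=0.36013 <1
  x=-5.657: |R|=1.06413 >1
  x=-5.385: |R|=1.02678 >1
So |R|<1 on (-5.2000, 0).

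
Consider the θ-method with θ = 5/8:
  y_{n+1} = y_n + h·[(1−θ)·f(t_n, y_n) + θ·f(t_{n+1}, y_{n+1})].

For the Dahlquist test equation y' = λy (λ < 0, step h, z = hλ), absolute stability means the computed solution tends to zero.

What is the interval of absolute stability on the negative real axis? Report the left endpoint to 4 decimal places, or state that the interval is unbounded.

interval (−∞, 0).

Test eqn y'=λy, z=hλ:
  y_{n+1} = y_n + z·[3/8·y_n + 5/8·y_{n+1}] ⇒ (1 − 5/8z)y_{n+1} = (1 + 3/8z)y_n
  Hence R(z) = (1 + 3/8z)/(1 − 5/8z).

Need |R(x)|<1, x<0.
x=-0.42: |R|=0.6673
x=-2: |R|=0.1111
x=-10: |R|=0.3793
x=-100: |R|=0.5748
θ=5/8≥1/2 ⇒ |1+3/8x|<|1−5/8x| ∀x<0 ⇒ unbounded interval.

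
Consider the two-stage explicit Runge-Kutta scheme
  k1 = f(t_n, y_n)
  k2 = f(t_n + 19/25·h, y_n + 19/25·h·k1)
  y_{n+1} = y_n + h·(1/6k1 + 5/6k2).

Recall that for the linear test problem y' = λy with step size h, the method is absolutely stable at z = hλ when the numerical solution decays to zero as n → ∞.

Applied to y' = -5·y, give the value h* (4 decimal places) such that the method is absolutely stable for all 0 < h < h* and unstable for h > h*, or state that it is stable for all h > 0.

(-1.5789,0); λ=-5 ⇒ h* = (30/19)/5 = 0.3158.

Test eqn y'=λy, z=hλ:
  k1=λy_n ⇒ h·k1=z·y_n;  k2=λ(1+19/25z)y_n ⇒ h·k2=z(1+19/25z)y_n
  y_{n+1}/y_n = 1 + 1/6z + 5/6z(1+19/25z) = 1 + z + 19/30z²
  Hence R(z) = 1 + z + 19/30z².

Boundary: |R(x)|=1, x<0.
x=-1.51: |R|=0.9341
R=1: x+19/30x²=0 ⇒ x=−30/19=-1.5789; min R=1−1/(4·19/30)=0.6053>−1
Confirm numerically:
  x=-0.980: |R|=0.62825 <1
  x=-0.941: |R|=0.61980 <1
  x=-0.873: |R|=0.60968 <1
  x=-2.075: |R|=1.65190 >1
  x=-1.818: |R|=1.27525 >1
  x=-1.774: |R|=1.21915 >1
So |R|<1 on (-1.5789, 0).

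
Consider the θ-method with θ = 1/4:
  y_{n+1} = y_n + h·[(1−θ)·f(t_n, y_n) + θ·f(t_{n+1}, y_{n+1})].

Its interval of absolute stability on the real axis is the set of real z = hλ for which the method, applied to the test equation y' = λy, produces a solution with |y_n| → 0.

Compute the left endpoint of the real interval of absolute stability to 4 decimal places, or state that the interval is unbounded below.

With y'=λy (z=hλ):
  y_{n+1} = y_n + z·[3/4·y_n + 1/4·y_{n+1}] ⇒ (1 − 1/4z)y_{n+1} = (1 + 3/4z)y_n
  ⇒ R(z) = (1 + 3/4z)/(1 − 1/4z).

Need |R(x)|<1, x<0.
x=-0.52: |R|=0.5398
R=−1: 1+3/4x = −1+1/4x ⇒ -1/2x=2 ⇒ x=2/(-1/2)=-4.0000
Confirm numerically:
  x=-3.920: |R|=0.97980 <1
  x=-3.697: |R|=0.92127 <1
  x=-3.251: |R|=0.79341 <1
  x=-2.884: |R|=0.67577 <1
  x=-4.524: |R|=1.12295 >1
  x=-4.271: |R|=1.06553 >1
  x=-4.220: |R|=1.05353 >1
Interval (-4.0000, 0).

left endpoint -4.0000.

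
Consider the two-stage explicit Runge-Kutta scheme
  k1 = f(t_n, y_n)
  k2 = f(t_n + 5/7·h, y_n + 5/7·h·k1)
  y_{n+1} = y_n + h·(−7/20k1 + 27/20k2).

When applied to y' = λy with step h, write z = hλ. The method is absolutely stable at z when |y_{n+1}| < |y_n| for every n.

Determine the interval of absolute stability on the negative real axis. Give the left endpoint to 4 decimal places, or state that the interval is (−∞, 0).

z∈(-1.0370,0).

Test eqn y'=λy, z=hλ:
  k1=λy_n ⇒ h·k1=z·y_n;  k2=λ(1+5/7z)y_n ⇒ h·k2=z(1+5/7z)y_n
  y_{n+1}/y_n = 1 − 7/20z + 27/20z(1+5/7z) = 1 + z + 27/28z²
  ⇒ R(z) = 1 + z + 27/28z².

Boundary: |R(x)|=1, x<0.
x=-1.66: |R|=1.9972
R=1: x+27/28x²=0 ⇒ x=−28/27=-1.0370; min R=1−1/(4·27/28)=0.7407>−1
Confirm numerically:
  x=-0.705: |R|=0.77427 <1
  x=-0.479: |R|=0.74225 <1
  x=-0.443: |R|=0.74624 <1
  x=-1.527: |R|=1.72145 >1
  x=-1.405: |R|=1.49852 >1
  x=-1.335: |R|=1.38357 >1
So |R|<1 on (-1.0370, 0).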